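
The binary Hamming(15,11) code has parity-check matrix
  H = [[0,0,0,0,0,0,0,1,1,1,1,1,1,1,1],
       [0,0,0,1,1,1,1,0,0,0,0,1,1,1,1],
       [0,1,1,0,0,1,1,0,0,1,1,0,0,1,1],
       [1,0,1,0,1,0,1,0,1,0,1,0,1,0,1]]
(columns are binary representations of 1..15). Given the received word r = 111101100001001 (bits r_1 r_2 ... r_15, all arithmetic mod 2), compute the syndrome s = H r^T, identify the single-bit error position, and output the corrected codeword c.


s = (0, 1, 1, 0)^T, error position = 6, corrected codeword c = 111100100001001

Compute s = H r^T mod 2 one row at a time:
  s_1 = 0 + 0 + 0 + 0 + 1 + 0 + 0 + 1 = 2 ≡ 0 (mod 2).
  s_2 = 1 + 0 + 1 + 1 + 1 + 0 + 0 + 1 = 5 ≡ 1 (mod 2).
  s_3 = 1 + 1 + 1 + 1 + 0 + 0 + 0 + 1 = 5 ≡ 1 (mod 2).
  s_4 = 1 + 1 + 0 + 1 + 0 + 0 + 0 + 1 = 4 ≡ 0 (mod 2).
s = (0, 1, 1, 0)^T — this equals column 6 of H (binary 0110), so error is at position 6.
Correct: flip bit 6 of r = 111101100001001 to get c = 111100100001001.


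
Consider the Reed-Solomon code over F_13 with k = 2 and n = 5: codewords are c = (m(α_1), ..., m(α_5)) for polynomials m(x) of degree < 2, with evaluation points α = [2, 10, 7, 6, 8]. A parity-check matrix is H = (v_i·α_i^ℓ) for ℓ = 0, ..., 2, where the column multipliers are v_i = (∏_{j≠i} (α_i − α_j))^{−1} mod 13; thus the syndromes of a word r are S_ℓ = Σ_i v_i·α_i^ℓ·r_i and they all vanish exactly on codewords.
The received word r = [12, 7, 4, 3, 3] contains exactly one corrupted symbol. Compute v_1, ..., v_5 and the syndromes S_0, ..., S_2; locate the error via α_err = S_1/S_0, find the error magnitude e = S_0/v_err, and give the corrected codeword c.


S = (12, 5, 1), error at position 5, error magnitude e = 11, c = [12, 7, 4, 3, 5].

Step 1: column multipliers v_i = (∏_{j≠i}(α_i − α_j))^{−1} mod 13.
  i = 1 (α = 2): (2−10)(2−7)(2−6)(2−8) = (−8)·(−5)·(−4)·(−6) = 960 ≡ 11, so v_1 = 11^{−1} = 6 (mod 13).
  i = 2 (α = 10): (10−2)(10−7)(10−6)(10−8) = 8·3·4·2 = 192 ≡ 10, so v_2 = 10^{−1} = 4 (mod 13).
  i = 3 (α = 7): (7−2)(7−10)(7−6)(7−8) = 5·(−3)·1·(−1) = 15 ≡ 2, so v_3 = 2^{−1} = 7 (mod 13).
  i = 4 (α = 6): (6−2)(6−10)(6−7)(6−8) = 4·(−4)·(−1)·(−2) = −32 ≡ 7, so v_4 = 7^{−1} = 2 (mod 13).
  i = 5 (α = 8): (8−2)(8−10)(8−7)(8−6) = 6·(−2)·1·2 = −24 ≡ 2, so v_5 = 2^{−1} = 7 (mod 13).
  v = [6, 4, 7, 2, 7].
Step 2: syndromes of r = [12, 7, 4, 3, 3] (all sums mod 13).
  S_0 = Σ v_i r_i = 6·12 + 4·7 + 7·4 + 2·3 + 7·3 = 155 ≡ 12.
  S_1 = Σ v_i α_i r_i = 6·2·12 + 4·10·7 + 7·7·4 + 2·6·3 + 7·8·3 = 824 ≡ 5.
  α_i^2 mod 13 = [4, 9, 10, 10, 12].
  S_2 = Σ v_i α_i^2 r_i = 6·4·12 + 4·9·7 + 7·10·4 + 2·10·3 + 7·12·3 = 1132 ≡ 1.
  S = (12, 5, 1) ≠ 0, so r is not a codeword (an error is present).
Step 3: locate the error. For a single error e at position i, S_ℓ = v_i·e·α_i^ℓ, so α_err = S_1/S_0.
  S_0^{−1} = 12^{−1} = 12 (mod 13), so α_err = 5·12 = 60 ≡ 8 = α_5. Error position i = 5.
  Consistency check: S_2/S_1 = 1·8 = 8 ≡ 8 = α_err ✓ (single-error assumption holds).
Step 4: error magnitude e = S_0/v_5 = S_0·∏_{j≠5}(α_5 − α_j) = 12·2 = 24 ≡ 11 (mod 13).
Step 5: correct position 5: c_5 = r_5 − e = 3 − 11 ≡ 5 (mod 13). Hence c = [12, 7, 4, 3, 5].
  Check: interpolating c through the α_i gives m(x) = 10 + 1·x (degree < 2) with m(α_i) = c_i for every i, so c is indeed a codeword.


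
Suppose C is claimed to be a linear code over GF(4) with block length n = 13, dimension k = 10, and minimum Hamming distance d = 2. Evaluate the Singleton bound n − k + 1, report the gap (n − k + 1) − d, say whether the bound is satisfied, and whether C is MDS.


Singleton RHS = n − k + 1 = 4, slack = 2, bound satisfied, not MDS.

Singleton bound: d ≤ n − k + 1.
Here n = 13, k = 10, so n − k + 1 = 4.
Given d = 2, check d ≤ 4: YES.
Slack = (n − k + 1) − d = 2.
The code is NOT MDS (slack = 2 > 0).
Description: the claimed parameters are [13, 10, 2]_4; such a code would be non-MDS.


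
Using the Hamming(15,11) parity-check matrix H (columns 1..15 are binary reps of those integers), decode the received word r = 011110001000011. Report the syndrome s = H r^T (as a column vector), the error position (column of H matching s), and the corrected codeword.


s = (1, 0, 0, 0)^T, error position = 8, corrected codeword c = 011110011000011

Compute s = H r^T mod 2 one row at a time:
  s_1 = 0 + 1 + 0 + 0 + 0 + 0 + 1 + 1 = 3 ≡ 1 (mod 2).
  s_2 = 1 + 1 + 0 + 0 + 0 + 0 + 1 + 1 = 4 ≡ 0 (mod 2).
  s_3 = 1 + 1 + 0 + 0 + 0 + 0 + 1 + 1 = 4 ≡ 0 (mod 2).
  s_4 = 0 + 1 + 1 + 0 + 1 + 0 + 0 + 1 = 4 ≡ 0 (mod 2).
s = (1, 0, 0, 0)^T — this equals column 8 of H (binary 1000), so error is at position 8.
Correct: flip bit 8 of r = 011110001000011 to get c = 011110011000011.


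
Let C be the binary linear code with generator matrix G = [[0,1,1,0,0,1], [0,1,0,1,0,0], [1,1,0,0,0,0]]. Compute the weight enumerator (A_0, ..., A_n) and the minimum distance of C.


Weight distribution: A_0 = 1, A_2 = 3, A_3 = 3, A_5 = 1. Minimum distance d = 2.

Enumerate all 2^3 = 8 messages m ∈ F_2^3.
For each, compute codeword c = mG in F_2^6, then tally its weight.
  m = 000 → c = 000000, weight = 0.
  m = 100 → c = 011001, weight = 3.
  m = 010 → c = 010100, weight = 2.
  m = 110 → c = 001101, weight = 3.
  m = 001 → c = 110000, weight = 2.
  m = 101 → c = 101001, weight = 3.
  m = 011 → c = 100100, weight = 2.
  m = 111 → c = 111101, weight = 5.
Tally weights:
  weight 0: 1 codewords.
  weight 2: 3 codewords.
  weight 3: 3 codewords.
  weight 5: 1 codewords.
Minimum distance d = smallest w > 0 with A_w > 0 = 2.
Sanity: Σ A_w = 8 = 2^3 = 8 ✓.


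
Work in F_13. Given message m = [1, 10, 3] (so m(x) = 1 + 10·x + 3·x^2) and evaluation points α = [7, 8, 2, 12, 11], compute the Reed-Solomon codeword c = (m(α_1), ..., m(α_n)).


c = [10, 0, 7, 7, 6]

Message polynomial: m(x) = 1 + 10·x + 3·x^2 (mod 13).
For each evaluation point α_i, compute m(α_i) mod 13:
  α_1 = 7: Horner steps 3 → 5 → 10, so m(7) = 10.
  α_2 = 8: Horner steps 3 → 8 → 0, so m(8) = 0.
  α_3 = 2: Horner steps 3 → 3 → 7, so m(2) = 7.
  α_4 = 12: Horner steps 3 → 7 → 7, so m(12) = 7.
  α_5 = 11: Horner steps 3 → 4 → 6, so m(11) = 6.
Codeword c = [10, 0, 7, 7, 6] ∈ F_13^5.


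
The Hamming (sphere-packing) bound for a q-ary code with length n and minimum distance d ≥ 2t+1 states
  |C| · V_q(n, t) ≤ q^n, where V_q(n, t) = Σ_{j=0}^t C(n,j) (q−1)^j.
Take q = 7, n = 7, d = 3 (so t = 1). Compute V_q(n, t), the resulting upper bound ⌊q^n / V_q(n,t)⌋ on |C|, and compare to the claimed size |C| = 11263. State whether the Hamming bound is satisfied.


V_q(n, t) = 43, q^n = 823543, Hamming bound = 19152, |C| = 11263 ≤ bound (satisfied).

Step 1: Compute V_q(n, t) = Σ_{j=0}^1 C(n, j) (q−1)^j.
  j = 0: C(7,0)·(6)^0 = 1·1 = 1.
  j = 1: C(7,1)·(6)^1 = 7·6 = 42.
  V_q(n, t) = 1 + 42 = 43.
Step 2: q^n = 7^7 = 823543.
Step 3: Hamming bound ⌊q^n / V_q(n,t)⌋ = ⌊823543/43⌋ = 19152.
Step 4: Compare |C| = 11263 to 19152: satisfied.
The claimed |C| lies below the Hamming bound.


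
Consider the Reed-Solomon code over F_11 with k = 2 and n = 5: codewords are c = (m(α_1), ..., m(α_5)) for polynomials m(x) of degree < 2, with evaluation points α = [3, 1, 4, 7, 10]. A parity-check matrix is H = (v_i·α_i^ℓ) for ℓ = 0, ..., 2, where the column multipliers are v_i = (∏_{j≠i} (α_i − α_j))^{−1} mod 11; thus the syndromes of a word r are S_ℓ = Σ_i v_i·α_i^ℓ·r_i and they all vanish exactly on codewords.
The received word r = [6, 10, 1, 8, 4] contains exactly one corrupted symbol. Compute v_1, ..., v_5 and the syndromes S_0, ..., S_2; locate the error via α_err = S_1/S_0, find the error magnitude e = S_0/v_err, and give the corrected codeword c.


S = (1, 1, 1), error at position 2, error magnitude e = 5, c = [6, 5, 1, 8, 4].

Step 1: column multipliers v_i = (∏_{j≠i}(α_i − α_j))^{−1} mod 11.
  i = 1 (α = 3): (3−1)(3−4)(3−7)(3−10) = 2·(−1)·(−4)·(−7) = −56 ≡ 10, so v_1 = 10^{−1} = 10 (mod 11).
  i = 2 (α = 1): (1−3)(1−4)(1−7)(1−10) = (−2)·(−3)·(−6)·(−9) = 324 ≡ 5, so v_2 = 5^{−1} = 9 (mod 11).
  i = 3 (α = 4): (4−3)(4−1)(4−7)(4−10) = 1·3·(−3)·(−6) = 54 ≡ 10, so v_3 = 10^{−1} = 10 (mod 11).
  i = 4 (α = 7): (7−3)(7−1)(7−4)(7−10) = 4·6·3·(−3) = −216 ≡ 4, so v_4 = 4^{−1} = 3 (mod 11).
  i = 5 (α = 10): (10−3)(10−1)(10−4)(10−7) = 7·9·6·3 = 1134 ≡ 1, so v_5 = 1^{−1} = 1 (mod 11).
  v = [10, 9, 10, 3, 1].
Step 2: syndromes of r = [6, 10, 1, 8, 4] (all sums mod 11).
  S_0 = Σ v_i r_i = 10·6 + 9·10 + 10·1 + 3·8 + 1·4 = 188 ≡ 1.
  S_1 = Σ v_i α_i r_i = 10·3·6 + 9·1·10 + 10·4·1 + 3·7·8 + 1·10·4 = 518 ≡ 1.
  α_i^2 mod 11 = [9, 1, 5, 5, 1].
  S_2 = Σ v_i α_i^2 r_i = 10·9·6 + 9·1·10 + 10·5·1 + 3·5·8 + 1·1·4 = 804 ≡ 1.
  S = (1, 1, 1) ≠ 0, so r is not a codeword (an error is present).
Step 3: locate the error. For a single error e at position i, S_ℓ = v_i·e·α_i^ℓ, so α_err = S_1/S_0.
  S_0^{−1} = 1^{−1} = 1 (mod 11), so α_err = 1·1 = 1 ≡ 1 = α_2. Error position i = 2.
  Consistency check: S_2/S_1 = 1·1 = 1 ≡ 1 = α_err ✓ (single-error assumption holds).
Step 4: error magnitude e = S_0/v_2 = S_0·∏_{j≠2}(α_2 − α_j) = 1·5 = 5 ≡ 5 (mod 11).
Step 5: correct position 2: c_2 = r_2 − e = 10 − 5 ≡ 5 (mod 11). Hence c = [6, 5, 1, 8, 4].
  Check: interpolating c through the α_i gives m(x) = 10 + 6·x (degree < 2) with m(α_i) = c_i for every i, so c is indeed a codeword.


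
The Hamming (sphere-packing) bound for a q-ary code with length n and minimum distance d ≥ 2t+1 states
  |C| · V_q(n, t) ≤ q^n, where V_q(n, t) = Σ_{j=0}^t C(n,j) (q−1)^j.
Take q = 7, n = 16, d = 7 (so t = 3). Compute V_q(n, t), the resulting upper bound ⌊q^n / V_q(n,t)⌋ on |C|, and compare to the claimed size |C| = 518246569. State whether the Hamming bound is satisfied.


V_q(n, t) = 125377, q^n = 33232930569601, Hamming bound = 265064011, |C| = 518246569 > bound (violated).

Step 1: Compute V_q(n, t) = Σ_{j=0}^3 C(n, j) (q−1)^j.
  j = 0: C(16,0)·(6)^0 = 1·1 = 1.
  j = 1: C(16,1)·(6)^1 = 16·6 = 96.
  j = 2: C(16,2)·(6)^2 = 120·36 = 4320.
  j = 3: C(16,3)·(6)^3 = 560·216 = 120960.
  V_q(n, t) = 1 + 96 + 4320 + 120960 = 125377.
Step 2: q^n = 7^16 = 33232930569601.
Step 3: Hamming bound ⌊q^n / V_q(n,t)⌋ = ⌊33232930569601/125377⌋ = 265064011.
Step 4: Compare |C| = 518246569 to 265064011: violated.
The claimed |C| lies above the Hamming bound, so no 7-ary code of length 16 with d ≥ 7 can have 518246569 codewords.


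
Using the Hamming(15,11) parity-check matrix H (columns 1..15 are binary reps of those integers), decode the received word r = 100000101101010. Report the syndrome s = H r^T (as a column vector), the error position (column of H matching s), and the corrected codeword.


s = (0, 1, 1, 1)^T, error position = 7, corrected codeword c = 100000001101010

Compute s = H r^T mod 2 one row at a time:
  s_1 = 0 + 1 + 1 + 0 + 1 + 0 + 1 + 0 = 4 ≡ 0 (mod 2).
  s_2 = 0 + 0 + 0 + 1 + 1 + 0 + 1 + 0 = 3 ≡ 1 (mod 2).
  s_3 = 0 + 0 + 0 + 1 + 1 + 0 + 1 + 0 = 3 ≡ 1 (mod 2).
  s_4 = 1 + 0 + 0 + 1 + 1 + 0 + 0 + 0 = 3 ≡ 1 (mod 2).
s = (0, 1, 1, 1)^T — this equals column 7 of H (binary 0111), so error is at position 7.
Correct: flip bit 7 of r = 100000101101010 to get c = 100000001101010.


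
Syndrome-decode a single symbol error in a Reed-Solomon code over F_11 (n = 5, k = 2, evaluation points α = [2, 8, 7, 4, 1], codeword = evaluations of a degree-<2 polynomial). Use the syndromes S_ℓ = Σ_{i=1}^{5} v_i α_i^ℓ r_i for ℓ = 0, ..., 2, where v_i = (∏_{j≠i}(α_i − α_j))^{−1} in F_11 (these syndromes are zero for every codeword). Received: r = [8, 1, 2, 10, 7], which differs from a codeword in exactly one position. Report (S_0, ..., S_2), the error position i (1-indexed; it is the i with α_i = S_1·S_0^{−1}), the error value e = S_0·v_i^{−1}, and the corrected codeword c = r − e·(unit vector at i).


S = (3, 2, 5), error at position 2, error magnitude e = 9, c = [8, 3, 2, 10, 7].

Step 1: column multipliers v_i = (∏_{j≠i}(α_i − α_j))^{−1} mod 11.
  i = 1 (α = 2): (2−8)(2−7)(2−4)(2−1) = (−6)·(−5)·(−2)·1 = −60 ≡ 6, so v_1 = 6^{−1} = 2 (mod 11).
  i = 2 (α = 8): (8−2)(8−7)(8−4)(8−1) = 6·1·4·7 = 168 ≡ 3, so v_2 = 3^{−1} = 4 (mod 11).
  i = 3 (α = 7): (7−2)(7−8)(7−4)(7−1) = 5·(−1)·3·6 = −90 ≡ 9, so v_3 = 9^{−1} = 5 (mod 11).
  i = 4 (α = 4): (4−2)(4−8)(4−7)(4−1) = 2·(−4)·(−3)·3 = 72 ≡ 6, so v_4 = 6^{−1} = 2 (mod 11).
  i = 5 (α = 1): (1−2)(1−8)(1−7)(1−4) = (−1)·(−7)·(−6)·(−3) = 126 ≡ 5, so v_5 = 5^{−1} = 9 (mod 11).
  v = [2, 4, 5, 2, 9].
Step 2: syndromes of r = [8, 1, 2, 10, 7] (all sums mod 11).
  S_0 = Σ v_i r_i = 2·8 + 4·1 + 5·2 + 2·10 + 9·7 = 113 ≡ 3.
  S_1 = Σ v_i α_i r_i = 2·2·8 + 4·8·1 + 5·7·2 + 2·4·10 + 9·1·7 = 277 ≡ 2.
  α_i^2 mod 11 = [4, 9, 5, 5, 1].
  S_2 = Σ v_i α_i^2 r_i = 2·4·8 + 4·9·1 + 5·5·2 + 2·5·10 + 9·1·7 = 313 ≡ 5.
  S = (3, 2, 5) ≠ 0, so r is not a codeword (an error is present).
Step 3: locate the error. For a single error e at position i, S_ℓ = v_i·e·α_i^ℓ, so α_err = S_1/S_0.
  S_0^{−1} = 3^{−1} = 4 (mod 11), so α_err = 2·4 = 8 ≡ 8 = α_2. Error position i = 2.
  Consistency check: S_2/S_1 = 5·6 = 30 ≡ 8 = α_err ✓ (single-error assumption holds).
Step 4: error magnitude e = S_0/v_2 = S_0·∏_{j≠2}(α_2 − α_j) = 3·3 = 9 ≡ 9 (mod 11).
Step 5: correct position 2: c_2 = r_2 − e = 1 − 9 ≡ 3 (mod 11). Hence c = [8, 3, 2, 10, 7].
  Check: interpolating c through the α_i gives m(x) = 6 + 1·x (degree < 2) with m(α_i) = c_i for every i, so c is indeed a codeword.


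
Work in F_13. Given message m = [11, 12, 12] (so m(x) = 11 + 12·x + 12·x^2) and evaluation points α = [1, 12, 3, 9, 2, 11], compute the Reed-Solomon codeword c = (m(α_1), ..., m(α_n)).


c = [9, 11, 12, 12, 5, 9]

Message polynomial: m(x) = 11 + 12·x + 12·x^2 (mod 13).
For each evaluation point α_i, compute m(α_i) mod 13:
  α_1 = 1: Horner steps 12 → 11 → 9, so m(1) = 9.
  α_2 = 12: Horner steps 12 → 0 → 11, so m(12) = 11.
  α_3 = 3: Horner steps 12 → 9 → 12, so m(3) = 12.
  α_4 = 9: Horner steps 12 → 3 → 12, so m(9) = 12.
  α_5 = 2: Horner steps 12 → 10 → 5, so m(2) = 5.
  α_6 = 11: Horner steps 12 → 1 → 9, so m(11) = 9.
Codeword c = [9, 11, 12, 12, 5, 9] ∈ F_13^6.


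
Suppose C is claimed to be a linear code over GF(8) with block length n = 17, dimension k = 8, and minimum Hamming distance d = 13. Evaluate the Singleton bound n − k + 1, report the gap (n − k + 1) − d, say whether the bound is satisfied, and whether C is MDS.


Singleton RHS = n − k + 1 = 10, slack = -3, bound violated (no such code; not MDS).

Singleton bound: d ≤ n − k + 1.
Here n = 17, k = 8, so n − k + 1 = 10.
Given d = 13, check d ≤ 10: NO.
Slack = (n − k + 1) − d = -3.
The slack is negative: d = 13 exceeds n − k + 1 = 10 by 3, so the Singleton bound is violated and no linear [17, 8, 13]_8 code can exist. In particular it is not MDS (MDS requires d = n − k + 1 exactly).
Description: the claimed parameters are [17, 8, 13]_8; such a code would be impossible (violates the Singleton bound).


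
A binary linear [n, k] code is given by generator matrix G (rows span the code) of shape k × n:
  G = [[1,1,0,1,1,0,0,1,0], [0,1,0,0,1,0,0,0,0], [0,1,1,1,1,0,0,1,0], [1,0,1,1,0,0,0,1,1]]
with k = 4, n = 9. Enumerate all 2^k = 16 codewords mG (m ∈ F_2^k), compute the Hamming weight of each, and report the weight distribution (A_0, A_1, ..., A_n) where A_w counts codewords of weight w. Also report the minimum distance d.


Weight distribution: A_0 = 1, A_2 = 4, A_3 = 3, A_4 = 3, A_5 = 4, A_7 = 1. Minimum distance d = 2.

Enumerate all 2^4 = 16 messages m ∈ F_2^4.
For each, compute codeword c = mG in F_2^9, then tally its weight.
  m = 0000 → c = 000000000, weight = 0.
  m = 1000 → c = 110110010, weight = 5.
  m = 0100 → c = 010010000, weight = 2.
  m = 1100 → c = 100100010, weight = 3.
  m = 0010 → c = 011110010, weight = 5.
  m = 1010 → c = 101000000, weight = 2.
  m = 0110 → c = 001100010, weight = 3.
  m = 1110 → c = 111010000, weight = 4.
  m = 0001 → c = 101100011, weight = 5.
  m = 1001 → c = 011010001, weight = 4.
  m = 0101 → c = 111110011, weight = 7.
  m = 1101 → c = 001000001, weight = 2.
  m = 0011 → c = 110010001, weight = 4.
  m = 1011 → c = 000100011, weight = 3.
  m = 0111 → c = 100000001, weight = 2.
  m = 1111 → c = 010110011, weight = 5.
Tally weights:
  weight 0: 1 codewords.
  weight 2: 4 codewords.
  weight 3: 3 codewords.
  weight 4: 3 codewords.
  weight 5: 4 codewords.
  weight 7: 1 codewords.
Minimum distance d = smallest w > 0 with A_w > 0 = 2.
Sanity: Σ A_w = 16 = 2^4 = 16 ✓.


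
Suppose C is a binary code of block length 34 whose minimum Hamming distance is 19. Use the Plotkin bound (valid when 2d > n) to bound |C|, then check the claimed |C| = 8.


Plotkin bound M ≤ 8; given |C| = 8 ≤ bound (satisfied).

Check applicability: 2d = 38, n = 34.
2d − n = 4 > 0, so Plotkin applies.
Compute d/(2d−n) = 19/4 ≈ 4.7500.
⌊d/(2d−n)⌋ = 4.
Plotkin bound: M ≤ 2·4 = 8.
Given |C| = 8, check: satisfied.
This |C| is at the Plotkin bound.


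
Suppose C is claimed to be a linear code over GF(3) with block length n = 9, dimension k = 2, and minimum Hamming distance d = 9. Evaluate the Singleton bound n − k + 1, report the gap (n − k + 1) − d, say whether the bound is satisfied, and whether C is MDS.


Singleton RHS = n − k + 1 = 8, slack = -1, bound violated (no such code; not MDS).

Singleton bound: d ≤ n − k + 1.
Here n = 9, k = 2, so n − k + 1 = 8.
Given d = 9, check d ≤ 8: NO.
Slack = (n − k + 1) − d = -1.
The slack is negative: d = 9 exceeds n − k + 1 = 8 by 1, so the Singleton bound is violated and no linear [9, 2, 9]_3 code can exist. In particular it is not MDS (MDS requires d = n − k + 1 exactly).
Description: the claimed parameters are [9, 2, 9]_3; such a code would be impossible (violates the Singleton bound).


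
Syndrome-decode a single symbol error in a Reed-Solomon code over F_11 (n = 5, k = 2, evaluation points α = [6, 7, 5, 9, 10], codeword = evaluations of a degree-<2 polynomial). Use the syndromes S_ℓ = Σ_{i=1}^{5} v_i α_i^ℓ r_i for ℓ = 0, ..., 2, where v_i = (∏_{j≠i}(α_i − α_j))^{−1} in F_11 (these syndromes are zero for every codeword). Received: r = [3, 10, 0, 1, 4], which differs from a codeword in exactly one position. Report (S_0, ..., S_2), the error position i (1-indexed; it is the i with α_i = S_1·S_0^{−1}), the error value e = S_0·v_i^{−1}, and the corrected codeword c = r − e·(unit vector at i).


S = (4, 6, 9), error at position 2, error magnitude e = 4, c = [3, 6, 0, 1, 4].

Step 1: column multipliers v_i = (∏_{j≠i}(α_i − α_j))^{−1} mod 11.
  i = 1 (α = 6): (6−7)(6−5)(6−9)(6−10) = (−1)·1·(−3)·(−4) = −12 ≡ 10, so v_1 = 10^{−1} = 10 (mod 11).
  i = 2 (α = 7): (7−6)(7−5)(7−9)(7−10) = 1·2·(−2)·(−3) = 12 ≡ 1, so v_2 = 1^{−1} = 1 (mod 11).
  i = 3 (α = 5): (5−6)(5−7)(5−9)(5−10) = (−1)·(−2)·(−4)·(−5) = 40 ≡ 7, so v_3 = 7^{−1} = 8 (mod 11).
  i = 4 (α = 9): (9−6)(9−7)(9−5)(9−10) = 3·2·4·(−1) = −24 ≡ 9, so v_4 = 9^{−1} = 5 (mod 11).
  i = 5 (α = 10): (10−6)(10−7)(10−5)(10−9) = 4·3·5·1 = 60 ≡ 5, so v_5 = 5^{−1} = 9 (mod 11).
  v = [10, 1, 8, 5, 9].
Step 2: syndromes of r = [3, 10, 0, 1, 4] (all sums mod 11).
  S_0 = Σ v_i r_i = 10·3 + 1·10 + 8·0 + 5·1 + 9·4 = 81 ≡ 4.
  S_1 = Σ v_i α_i r_i = 10·6·3 + 1·7·10 + 8·5·0 + 5·9·1 + 9·10·4 = 655 ≡ 6.
  α_i^2 mod 11 = [3, 5, 3, 4, 1].
  S_2 = Σ v_i α_i^2 r_i = 10·3·3 + 1·5·10 + 8·3·0 + 5·4·1 + 9·1·4 = 196 ≡ 9.
  S = (4, 6, 9) ≠ 0, so r is not a codeword (an error is present).
Step 3: locate the error. For a single error e at position i, S_ℓ = v_i·e·α_i^ℓ, so α_err = S_1/S_0.
  S_0^{−1} = 4^{−1} = 3 (mod 11), so α_err = 6·3 = 18 ≡ 7 = α_2. Error position i = 2.
  Consistency check: S_2/S_1 = 9·2 = 18 ≡ 7 = α_err ✓ (single-error assumption holds).
Step 4: error magnitude e = S_0/v_2 = S_0·∏_{j≠2}(α_2 − α_j) = 4·1 = 4 ≡ 4 (mod 11).
Step 5: correct position 2: c_2 = r_2 − e = 10 − 4 ≡ 6 (mod 11). Hence c = [3, 6, 0, 1, 4].
  Check: interpolating c through the α_i gives m(x) = 7 + 3·x (degree < 2) with m(α_i) = c_i for every i, so c is indeed a codeword.


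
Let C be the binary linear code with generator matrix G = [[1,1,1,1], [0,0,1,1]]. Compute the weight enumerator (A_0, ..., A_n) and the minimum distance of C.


Weight distribution: A_0 = 1, A_2 = 2, A_4 = 1. Minimum distance d = 2.

Enumerate all 2^2 = 4 messages m ∈ F_2^2.
For each, compute codeword c = mG in F_2^4, then tally its weight.
  m = 00 → c = 0000, weight = 0.
  m = 10 → c = 1111, weight = 4.
  m = 01 → c = 0011, weight = 2.
  m = 11 → c = 1100, weight = 2.
Tally weights:
  weight 0: 1 codewords.
  weight 2: 2 codewords.
  weight 4: 1 codewords.
Minimum distance d = smallest w > 0 with A_w > 0 = 2.
Sanity: Σ A_w = 4 = 2^2 = 4 ✓.


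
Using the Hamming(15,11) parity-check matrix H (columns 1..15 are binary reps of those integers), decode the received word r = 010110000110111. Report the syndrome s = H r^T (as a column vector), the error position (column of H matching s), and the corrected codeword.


s = (1, 1, 1, 0)^T, error position = 14, corrected codeword c = 010110000110101

Compute s = H r^T mod 2 one row at a time:
  s_1 = 0 + 0 + 1 + 1 + 0 + 1 + 1 + 1 = 5 ≡ 1 (mod 2).
  s_2 = 1 + 1 + 0 + 0 + 0 + 1 + 1 + 1 = 5 ≡ 1 (mod 2).
  s_3 = 1 + 0 + 0 + 0 + 1 + 1 + 1 + 1 = 5 ≡ 1 (mod 2).
  s_4 = 0 + 0 + 1 + 0 + 0 + 1 + 1 + 1 = 4 ≡ 0 (mod 2).
s = (1, 1, 1, 0)^T — this equals column 14 of H (binary 1110), so error is at position 14.
Correct: flip bit 14 of r = 010110000110111 to get c = 010110000110101.


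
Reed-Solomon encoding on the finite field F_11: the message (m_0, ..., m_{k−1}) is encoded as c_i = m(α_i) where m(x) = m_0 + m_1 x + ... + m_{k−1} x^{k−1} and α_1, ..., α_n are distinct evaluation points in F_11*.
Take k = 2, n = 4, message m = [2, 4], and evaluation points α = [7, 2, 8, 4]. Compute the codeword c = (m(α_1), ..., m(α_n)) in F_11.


c = [8, 10, 1, 7]

Message polynomial: m(x) = 2 + 4·x (mod 11).
For each evaluation point α_i, compute m(α_i) mod 11:
  α_1 = 7: Horner steps 4 → 8, so m(7) = 8.
  α_2 = 2: Horner steps 4 → 10, so m(2) = 10.
  α_3 = 8: Horner steps 4 → 1, so m(8) = 1.
  α_4 = 4: Horner steps 4 → 7, so m(4) = 7.
Codeword c = [8, 10, 1, 7] ∈ F_11^4.


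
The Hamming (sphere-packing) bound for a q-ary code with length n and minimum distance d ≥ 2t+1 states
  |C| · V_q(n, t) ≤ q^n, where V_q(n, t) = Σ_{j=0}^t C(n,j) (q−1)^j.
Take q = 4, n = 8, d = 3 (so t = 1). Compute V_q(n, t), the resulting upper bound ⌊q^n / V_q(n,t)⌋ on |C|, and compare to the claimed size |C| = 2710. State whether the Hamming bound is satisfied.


V_q(n, t) = 25, q^n = 65536, Hamming bound = 2621, |C| = 2710 > bound (violated).

Step 1: Compute V_q(n, t) = Σ_{j=0}^1 C(n, j) (q−1)^j.
  j = 0: C(8,0)·(3)^0 = 1·1 = 1.
  j = 1: C(8,1)·(3)^1 = 8·3 = 24.
  V_q(n, t) = 1 + 24 = 25.
Step 2: q^n = 4^8 = 65536.
Step 3: Hamming bound ⌊q^n / V_q(n,t)⌋ = ⌊65536/25⌋ = 2621.
Step 4: Compare |C| = 2710 to 2621: violated.
The claimed |C| lies above the Hamming bound, so no 4-ary code of length 8 with d ≥ 3 can have 2710 codewords.


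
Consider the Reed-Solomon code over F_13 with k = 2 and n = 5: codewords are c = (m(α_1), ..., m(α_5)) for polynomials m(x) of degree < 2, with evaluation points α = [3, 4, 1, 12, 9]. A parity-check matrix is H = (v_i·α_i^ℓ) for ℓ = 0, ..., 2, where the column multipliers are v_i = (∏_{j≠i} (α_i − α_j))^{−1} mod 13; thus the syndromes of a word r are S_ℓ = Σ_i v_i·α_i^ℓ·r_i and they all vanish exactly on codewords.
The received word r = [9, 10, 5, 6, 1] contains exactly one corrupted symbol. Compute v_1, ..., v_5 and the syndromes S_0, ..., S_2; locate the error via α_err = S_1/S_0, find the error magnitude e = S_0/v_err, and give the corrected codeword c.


S = (2, 6, 5), error at position 1, error magnitude e = 5, c = [4, 10, 5, 6, 1].

Step 1: column multipliers v_i = (∏_{j≠i}(α_i − α_j))^{−1} mod 13.
  i = 1 (α = 3): (3−4)(3−1)(3−12)(3−9) = (−1)·2·(−9)·(−6) = −108 ≡ 9, so v_1 = 9^{−1} = 3 (mod 13).
  i = 2 (α = 4): (4−3)(4−1)(4−12)(4−9) = 1·3·(−8)·(−5) = 120 ≡ 3, so v_2 = 3^{−1} = 9 (mod 13).
  i = 3 (α = 1): (1−3)(1−4)(1−12)(1−9) = (−2)·(−3)·(−11)·(−8) = 528 ≡ 8, so v_3 = 8^{−1} = 5 (mod 13).
  i = 4 (α = 12): (12−3)(12−4)(12−1)(12−9) = 9·8·11·3 = 2376 ≡ 10, so v_4 = 10^{−1} = 4 (mod 13).
  i = 5 (α = 9): (9−3)(9−4)(9−1)(9−12) = 6·5·8·(−3) = −720 ≡ 8, so v_5 = 8^{−1} = 5 (mod 13).
  v = [3, 9, 5, 4, 5].
Step 2: syndromes of r = [9, 10, 5, 6, 1] (all sums mod 13).
  S_0 = Σ v_i r_i = 3·9 + 9·10 + 5·5 + 4·6 + 5·1 = 171 ≡ 2.
  S_1 = Σ v_i α_i r_i = 3·3·9 + 9·4·10 + 5·1·5 + 4·12·6 + 5·9·1 = 799 ≡ 6.
  α_i^2 mod 13 = [9, 3, 1, 1, 3].
  S_2 = Σ v_i α_i^2 r_i = 3·9·9 + 9·3·10 + 5·1·5 + 4·1·6 + 5·3·1 = 577 ≡ 5.
  S = (2, 6, 5) ≠ 0, so r is not a codeword (an error is present).
Step 3: locate the error. For a single error e at position i, S_ℓ = v_i·e·α_i^ℓ, so α_err = S_1/S_0.
  S_0^{−1} = 2^{−1} = 7 (mod 13), so α_err = 6·7 = 42 ≡ 3 = α_1. Error position i = 1.
  Consistency check: S_2/S_1 = 5·11 = 55 ≡ 3 = α_err ✓ (single-error assumption holds).
Step 4: error magnitude e = S_0/v_1 = S_0·∏_{j≠1}(α_1 − α_j) = 2·9 = 18 ≡ 5 (mod 13).
Step 5: correct position 1: c_1 = r_1 − e = 9 − 5 ≡ 4 (mod 13). Hence c = [4, 10, 5, 6, 1].
  Check: interpolating c through the α_i gives m(x) = 12 + 6·x (degree < 2) with m(α_i) = c_i for every i, so c is indeed a codeword.


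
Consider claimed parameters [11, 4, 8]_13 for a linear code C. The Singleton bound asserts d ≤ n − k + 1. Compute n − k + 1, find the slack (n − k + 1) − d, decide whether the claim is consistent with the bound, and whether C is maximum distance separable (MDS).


Singleton RHS = n − k + 1 = 8, slack = 0, bound satisfied, MDS.

Singleton bound: d ≤ n − k + 1.
Here n = 11, k = 4, so n − k + 1 = 8.
Given d = 8, check d ≤ 8: YES.
Slack = (n − k + 1) − d = 0.
The code is MDS (slack = 0).
Description: the claimed parameters are [11, 4, 8]_13; such a code would be MDS (meets Singleton bound).


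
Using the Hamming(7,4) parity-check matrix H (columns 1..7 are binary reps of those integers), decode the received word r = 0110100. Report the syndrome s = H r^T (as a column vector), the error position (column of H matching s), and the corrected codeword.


s = (1, 0, 0)^T, error position = 4, corrected codeword c = 0111100

Compute s = H r^T mod 2 one row at a time:
  s_1 = 0 + 1 + 0 + 0 = 1 ≡ 1 (mod 2).
  s_2 = 1 + 1 + 0 + 0 = 2 ≡ 0 (mod 2).
  s_3 = 0 + 1 + 1 + 0 = 2 ≡ 0 (mod 2).
s = (1, 0, 0)^T — this equals column 4 of H (binary 100), so error is at position 4.
Correct: flip bit 4 of r = 0110100 to get c = 0111100.


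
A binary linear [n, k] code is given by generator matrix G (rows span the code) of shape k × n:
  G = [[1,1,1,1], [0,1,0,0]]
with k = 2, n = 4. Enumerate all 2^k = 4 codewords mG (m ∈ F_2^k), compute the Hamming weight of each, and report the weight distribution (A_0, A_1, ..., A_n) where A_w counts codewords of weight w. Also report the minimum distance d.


Weight distribution: A_0 = 1, A_1 = 1, A_3 = 1, A_4 = 1. Minimum distance d = 1.

Enumerate all 2^2 = 4 messages m ∈ F_2^2.
For each, compute codeword c = mG in F_2^4, then tally its weight.
  m = 00 → c = 0000, weight = 0.
  m = 10 → c = 1111, weight = 4.
  m = 01 → c = 0100, weight = 1.
  m = 11 → c = 1011, weight = 3.
Tally weights:
  weight 0: 1 codewords.
  weight 1: 1 codewords.
  weight 3: 1 codewords.
  weight 4: 1 codewords.
Minimum distance d = smallest w > 0 with A_w > 0 = 1.
Sanity: Σ A_w = 4 = 2^2 = 4 ✓.


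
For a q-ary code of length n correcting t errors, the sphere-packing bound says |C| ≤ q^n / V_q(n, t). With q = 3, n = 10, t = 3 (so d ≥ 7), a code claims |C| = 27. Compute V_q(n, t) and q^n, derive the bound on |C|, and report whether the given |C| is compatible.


V_q(n, t) = 1161, q^n = 59049, Hamming bound = 50, |C| = 27 ≤ bound (satisfied).

Step 1: Compute V_q(n, t) = Σ_{j=0}^3 C(n, j) (q−1)^j.
  j = 0: C(10,0)·(2)^0 = 1·1 = 1.
  j = 1: C(10,1)·(2)^1 = 10·2 = 20.
  j = 2: C(10,2)·(2)^2 = 45·4 = 180.
  j = 3: C(10,3)·(2)^3 = 120·8 = 960.
  V_q(n, t) = 1 + 20 + 180 + 960 = 1161.
Step 2: q^n = 3^10 = 59049.
Step 3: Hamming bound ⌊q^n / V_q(n,t)⌋ = ⌊59049/1161⌋ = 50.
Step 4: Compare |C| = 27 to 50: satisfied.
The claimed |C| lies below the Hamming bound.


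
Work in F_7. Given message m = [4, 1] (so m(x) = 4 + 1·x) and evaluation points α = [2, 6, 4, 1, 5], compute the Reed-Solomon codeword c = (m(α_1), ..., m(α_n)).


c = [6, 3, 1, 5, 2]

Message polynomial: m(x) = 4 + 1·x (mod 7).
For each evaluation point α_i, compute m(α_i) mod 7:
  α_1 = 2: Horner steps 1 → 6, so m(2) = 6.
  α_2 = 6: Horner steps 1 → 3, so m(6) = 3.
  α_3 = 4: Horner steps 1 → 1, so m(4) = 1.
  α_4 = 1: Horner steps 1 → 5, so m(1) = 5.
  α_5 = 5: Horner steps 1 → 2, so m(5) = 2.
Codeword c = [6, 3, 1, 5, 2] ∈ F_7^5.


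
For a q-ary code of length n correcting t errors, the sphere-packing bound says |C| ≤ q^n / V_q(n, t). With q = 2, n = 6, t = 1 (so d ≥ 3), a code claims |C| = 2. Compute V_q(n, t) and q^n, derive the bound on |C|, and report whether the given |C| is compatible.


V_q(n, t) = 7, q^n = 64, Hamming bound = 9, |C| = 2 ≤ bound (satisfied).

Step 1: Compute V_q(n, t) = Σ_{j=0}^1 C(n, j) (q−1)^j.
  j = 0: C(6,0)·(1)^0 = 1·1 = 1.
  j = 1: C(6,1)·(1)^1 = 6·1 = 6.
  V_q(n, t) = 1 + 6 = 7.
Step 2: q^n = 2^6 = 64.
Step 3: Hamming bound ⌊q^n / V_q(n,t)⌋ = ⌊64/7⌋ = 9.
Step 4: Compare |C| = 2 to 9: satisfied.
The claimed |C| lies below the Hamming bound.


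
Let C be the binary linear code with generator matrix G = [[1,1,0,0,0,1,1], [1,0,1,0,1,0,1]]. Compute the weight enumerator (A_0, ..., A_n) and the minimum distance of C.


Weight distribution: A_0 = 1, A_4 = 3. Minimum distance d = 4.

Enumerate all 2^2 = 4 messages m ∈ F_2^2.
For each, compute codeword c = mG in F_2^7, then tally its weight.
  m = 00 → c = 0000000, weight = 0.
  m = 10 → c = 1100011, weight = 4.
  m = 01 → c = 1010101, weight = 4.
  m = 11 → c = 0110110, weight = 4.
Tally weights:
  weight 0: 1 codewords.
  weight 4: 3 codewords.
Minimum distance d = smallest w > 0 with A_w > 0 = 4.
Sanity: Σ A_w = 4 = 2^2 = 4 ✓.


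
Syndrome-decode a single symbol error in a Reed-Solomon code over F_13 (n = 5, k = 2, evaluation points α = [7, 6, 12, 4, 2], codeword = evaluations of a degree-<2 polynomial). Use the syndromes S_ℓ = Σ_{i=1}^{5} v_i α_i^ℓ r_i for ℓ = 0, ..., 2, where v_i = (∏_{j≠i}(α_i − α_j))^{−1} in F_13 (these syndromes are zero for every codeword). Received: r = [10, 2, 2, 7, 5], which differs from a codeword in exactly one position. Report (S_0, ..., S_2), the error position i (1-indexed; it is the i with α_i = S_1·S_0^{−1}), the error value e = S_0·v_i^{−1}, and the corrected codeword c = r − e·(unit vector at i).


S = (5, 4, 11), error at position 2, error magnitude e = 6, c = [10, 9, 2, 7, 5].

Step 1: column multipliers v_i = (∏_{j≠i}(α_i − α_j))^{−1} mod 13.
  i = 1 (α = 7): (7−6)(7−12)(7−4)(7−2) = 1·(−5)·3·5 = −75 ≡ 3, so v_1 = 3^{−1} = 9 (mod 13).
  i = 2 (α = 6): (6−7)(6−12)(6−4)(6−2) = (−1)·(−6)·2·4 = 48 ≡ 9, so v_2 = 9^{−1} = 3 (mod 13).
  i = 3 (α = 12): (12−7)(12−6)(12−4)(12−2) = 5·6·8·10 = 2400 ≡ 8, so v_3 = 8^{−1} = 5 (mod 13).
  i = 4 (α = 4): (4−7)(4−6)(4−12)(4−2) = (−3)·(−2)·(−8)·2 = −96 ≡ 8, so v_4 = 8^{−1} = 5 (mod 13).
  i = 5 (α = 2): (2−7)(2−6)(2−12)(2−4) = (−5)·(−4)·(−10)·(−2) = 400 ≡ 10, so v_5 = 10^{−1} = 4 (mod 13).
  v = [9, 3, 5, 5, 4].
Step 2: syndromes of r = [10, 2, 2, 7, 5] (all sums mod 13).
  S_0 = Σ v_i r_i = 9·10 + 3·2 + 5·2 + 5·7 + 4·5 = 161 ≡ 5.
  S_1 = Σ v_i α_i r_i = 9·7·10 + 3·6·2 + 5·12·2 + 5·4·7 + 4·2·5 = 966 ≡ 4.
  α_i^2 mod 13 = [10, 10, 1, 3, 4].
  S_2 = Σ v_i α_i^2 r_i = 9·10·10 + 3·10·2 + 5·1·2 + 5·3·7 + 4·4·5 = 1155 ≡ 11.
  S = (5, 4, 11) ≠ 0, so r is not a codeword (an error is present).
Step 3: locate the error. For a single error e at position i, S_ℓ = v_i·e·α_i^ℓ, so α_err = S_1/S_0.
  S_0^{−1} = 5^{−1} = 8 (mod 13), so α_err = 4·8 = 32 ≡ 6 = α_2. Error position i = 2.
  Consistency check: S_2/S_1 = 11·10 = 110 ≡ 6 = α_err ✓ (single-error assumption holds).
Step 4: error magnitude e = S_0/v_2 = S_0·∏_{j≠2}(α_2 − α_j) = 5·9 = 45 ≡ 6 (mod 13).
Step 5: correct position 2: c_2 = r_2 − e = 2 − 6 ≡ 9 (mod 13). Hence c = [10, 9, 2, 7, 5].
  Check: interpolating c through the α_i gives m(x) = 3 + 1·x (degree < 2) with m(α_i) = c_i for every i, so c is indeed a codeword.


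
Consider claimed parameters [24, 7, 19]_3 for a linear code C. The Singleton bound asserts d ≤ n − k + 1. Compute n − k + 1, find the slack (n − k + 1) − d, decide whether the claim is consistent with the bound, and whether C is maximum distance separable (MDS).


Singleton RHS = n − k + 1 = 18, slack = -1, bound violated (no such code; not MDS).

Singleton bound: d ≤ n − k + 1.
Here n = 24, k = 7, so n − k + 1 = 18.
Given d = 19, check d ≤ 18: NO.
Slack = (n − k + 1) − d = -1.
The slack is negative: d = 19 exceeds n − k + 1 = 18 by 1, so the Singleton bound is violated and no linear [24, 7, 19]_3 code can exist. In particular it is not MDS (MDS requires d = n − k + 1 exactly).
Description: the claimed parameters are [24, 7, 19]_3; such a code would be impossible (violates the Singleton bound).


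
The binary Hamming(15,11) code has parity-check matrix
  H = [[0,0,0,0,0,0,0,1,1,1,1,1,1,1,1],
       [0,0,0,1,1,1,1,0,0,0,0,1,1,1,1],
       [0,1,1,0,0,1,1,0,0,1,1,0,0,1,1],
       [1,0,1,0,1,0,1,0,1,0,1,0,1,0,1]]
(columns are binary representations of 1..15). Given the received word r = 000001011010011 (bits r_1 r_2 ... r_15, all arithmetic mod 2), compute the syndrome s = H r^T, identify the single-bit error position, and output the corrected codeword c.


s = (1, 1, 0, 1)^T, error position = 13, corrected codeword c = 000001011010111

Compute s = H r^T mod 2 one row at a time:
  s_1 = 1 + 1 + 0 + 1 + 0 + 0 + 1 + 1 = 5 ≡ 1 (mod 2).
  s_2 = 0 + 0 + 1 + 0 + 0 + 0 + 1 + 1 = 3 ≡ 1 (mod 2).
  s_3 = 0 + 0 + 1 + 0 + 0 + 1 + 1 + 1 = 4 ≡ 0 (mod 2).
  s_4 = 0 + 0 + 0 + 0 + 1 + 1 + 0 + 1 = 3 ≡ 1 (mod 2).
s = (1, 1, 0, 1)^T — this equals column 13 of H (binary 1101), so error is at position 13.
Correct: flip bit 13 of r = 000001011010011 to get c = 000001011010111.


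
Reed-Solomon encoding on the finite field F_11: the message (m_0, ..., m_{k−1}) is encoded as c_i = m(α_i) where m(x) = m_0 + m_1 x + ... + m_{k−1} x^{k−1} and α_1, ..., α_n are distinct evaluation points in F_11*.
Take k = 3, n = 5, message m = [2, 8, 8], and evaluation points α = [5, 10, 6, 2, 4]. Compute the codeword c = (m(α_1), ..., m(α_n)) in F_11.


c = [0, 2, 8, 6, 8]

Message polynomial: m(x) = 2 + 8·x + 8·x^2 (mod 11).
For each evaluation point α_i, compute m(α_i) mod 11:
  α_1 = 5: Horner steps 8 → 4 → 0, so m(5) = 0.
  α_2 = 10: Horner steps 8 → 0 → 2, so m(10) = 2.
  α_3 = 6: Horner steps 8 → 1 → 8, so m(6) = 8.
  α_4 = 2: Horner steps 8 → 2 → 6, so m(2) = 6.
  α_5 = 4: Horner steps 8 → 7 → 8, so m(4) = 8.
Codeword c = [0, 2, 8, 6, 8] ∈ F_11^5.


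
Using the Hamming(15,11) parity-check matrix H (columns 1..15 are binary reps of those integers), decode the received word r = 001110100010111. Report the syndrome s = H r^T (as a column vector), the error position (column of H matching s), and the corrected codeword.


s = (0, 0, 1, 0)^T, error position = 2, corrected codeword c = 011110100010111

Compute s = H r^T mod 2 one row at a time:
  s_1 = 0 + 0 + 0 + 1 + 0 + 1 + 1 + 1 = 4 ≡ 0 (mod 2).
  s_2 = 1 + 1 + 0 + 1 + 0 + 1 + 1 + 1 = 6 ≡ 0 (mod 2).
  s_3 = 0 + 1 + 0 + 1 + 0 + 1 + 1 + 1 = 5 ≡ 1 (mod 2).
  s_4 = 0 + 1 + 1 + 1 + 0 + 1 + 1 + 1 = 6 ≡ 0 (mod 2).
s = (0, 0, 1, 0)^T — this equals column 2 of H (binary 0010), so error is at position 2.
Correct: flip bit 2 of r = 001110100010111 to get c = 011110100010111.


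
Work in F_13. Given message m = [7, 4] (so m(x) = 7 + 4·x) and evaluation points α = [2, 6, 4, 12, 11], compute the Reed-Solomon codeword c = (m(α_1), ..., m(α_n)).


c = [2, 5, 10, 3, 12]

Message polynomial: m(x) = 7 + 4·x (mod 13).
For each evaluation point α_i, compute m(α_i) mod 13:
  α_1 = 2: Horner steps 4 → 2, so m(2) = 2.
  α_2 = 6: Horner steps 4 → 5, so m(6) = 5.
  α_3 = 4: Horner steps 4 → 10, so m(4) = 10.
  α_4 = 12: Horner steps 4 → 3, so m(12) = 3.
  α_5 = 11: Horner steps 4 → 12, so m(11) = 12.
Codeword c = [2, 5, 10, 3, 12] ∈ F_13^5.


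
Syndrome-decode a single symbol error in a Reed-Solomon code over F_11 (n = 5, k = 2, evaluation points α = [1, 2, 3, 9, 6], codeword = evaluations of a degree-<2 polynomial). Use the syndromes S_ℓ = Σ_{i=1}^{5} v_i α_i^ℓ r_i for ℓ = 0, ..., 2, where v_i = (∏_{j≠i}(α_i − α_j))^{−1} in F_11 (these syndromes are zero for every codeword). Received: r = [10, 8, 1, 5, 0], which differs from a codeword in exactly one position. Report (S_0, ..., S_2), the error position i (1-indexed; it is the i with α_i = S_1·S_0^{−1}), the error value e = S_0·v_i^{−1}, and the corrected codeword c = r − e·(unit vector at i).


S = (2, 6, 7), error at position 3, error magnitude e = 6, c = [10, 8, 6, 5, 0].

Step 1: column multipliers v_i = (∏_{j≠i}(α_i − α_j))^{−1} mod 11.
  i = 1 (α = 1): (1−2)(1−3)(1−9)(1−6) = (−1)·(−2)·(−8)·(−5) = 80 ≡ 3, so v_1 = 3^{−1} = 4 (mod 11).
  i = 2 (α = 2): (2−1)(2−3)(2−9)(2−6) = 1·(−1)·(−7)·(−4) = −28 ≡ 5, so v_2 = 5^{−1} = 9 (mod 11).
  i = 3 (α = 3): (3−1)(3−2)(3−9)(3−6) = 2·1·(−6)·(−3) = 36 ≡ 3, so v_3 = 3^{−1} = 4 (mod 11).
  i = 4 (α = 9): (9−1)(9−2)(9−3)(9−6) = 8·7·6·3 = 1008 ≡ 7, so v_4 = 7^{−1} = 8 (mod 11).
  i = 5 (α = 6): (6−1)(6−2)(6−3)(6−9) = 5·4·3·(−3) = −180 ≡ 7, so v_5 = 7^{−1} = 8 (mod 11).
  v = [4, 9, 4, 8, 8].
Step 2: syndromes of r = [10, 8, 1, 5, 0] (all sums mod 11).
  S_0 = Σ v_i r_i = 4·10 + 9·8 + 4·1 + 8·5 + 8·0 = 156 ≡ 2.
  S_1 = Σ v_i α_i r_i = 4·1·10 + 9·2·8 + 4·3·1 + 8·9·5 + 8·6·0 = 556 ≡ 6.
  α_i^2 mod 11 = [1, 4, 9, 4, 3].
  S_2 = Σ v_i α_i^2 r_i = 4·1·10 + 9·4·8 + 4·9·1 + 8·4·5 + 8·3·0 = 524 ≡ 7.
  S = (2, 6, 7) ≠ 0, so r is not a codeword (an error is present).
Step 3: locate the error. For a single error e at position i, S_ℓ = v_i·e·α_i^ℓ, so α_err = S_1/S_0.
  S_0^{−1} = 2^{−1} = 6 (mod 11), so α_err = 6·6 = 36 ≡ 3 = α_3. Error position i = 3.
  Consistency check: S_2/S_1 = 7·2 = 14 ≡ 3 = α_err ✓ (single-error assumption holds).
Step 4: error magnitude e = S_0/v_3 = S_0·∏_{j≠3}(α_3 − α_j) = 2·3 = 6 ≡ 6 (mod 11).
Step 5: correct position 3: c_3 = r_3 − e = 1 − 6 ≡ 6 (mod 11). Hence c = [10, 8, 6, 5, 0].
  Check: interpolating c through the α_i gives m(x) = 1 + 9·x (degree < 2) with m(α_i) = c_i for every i, so c is indeed a codeword.


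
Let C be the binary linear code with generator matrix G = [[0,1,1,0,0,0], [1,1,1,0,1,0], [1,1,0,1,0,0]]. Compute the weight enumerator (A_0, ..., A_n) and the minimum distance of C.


Weight distribution: A_0 = 1, A_2 = 2, A_3 = 4, A_4 = 1. Minimum distance d = 2.

Enumerate all 2^3 = 8 messages m ∈ F_2^3.
For each, compute codeword c = mG in F_2^6, then tally its weight.
  m = 000 → c = 000000, weight = 0.
  m = 100 → c = 011000, weight = 2.
  m = 010 → c = 111010, weight = 4.
  m = 110 → c = 100010, weight = 2.
  m = 001 → c = 110100, weight = 3.
  m = 101 → c = 101100, weight = 3.
  m = 011 → c = 001110, weight = 3.
  m = 111 → c = 010110, weight = 3.
Tally weights:
  weight 0: 1 codewords.
  weight 2: 2 codewords.
  weight 3: 4 codewords.
  weight 4: 1 codewords.
Minimum distance d = smallest w > 0 with A_w > 0 = 2.
Sanity: Σ A_w = 8 = 2^3 = 8 ✓.
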